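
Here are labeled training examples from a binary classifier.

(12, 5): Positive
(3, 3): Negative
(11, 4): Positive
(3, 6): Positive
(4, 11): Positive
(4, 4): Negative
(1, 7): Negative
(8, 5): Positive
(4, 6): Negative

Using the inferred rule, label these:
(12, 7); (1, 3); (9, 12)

The common property of the 'Positive' items is: sum is odd. No 'Negative' item has it.

Positive, Negative, Positive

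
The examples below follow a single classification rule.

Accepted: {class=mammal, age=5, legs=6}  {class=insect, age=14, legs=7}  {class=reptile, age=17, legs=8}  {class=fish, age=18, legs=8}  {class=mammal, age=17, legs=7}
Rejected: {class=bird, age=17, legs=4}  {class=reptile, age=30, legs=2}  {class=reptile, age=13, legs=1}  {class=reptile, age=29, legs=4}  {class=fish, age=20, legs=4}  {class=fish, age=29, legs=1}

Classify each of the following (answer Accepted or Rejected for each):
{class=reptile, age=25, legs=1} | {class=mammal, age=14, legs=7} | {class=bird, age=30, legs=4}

Every 'Accepted' example satisfies: legs ≥ 6. None of the 'Rejected' examples do.
{class=reptile, age=25, legs=1}: legs = 1 — fails this test, so Rejected. {class=mammal, age=14, legs=7}: legs = 7 — matches, so Accepted. {class=bird, age=30, legs=4}: legs = 4 — fails this test, so Rejected.

Rejected, Accepted, Rejected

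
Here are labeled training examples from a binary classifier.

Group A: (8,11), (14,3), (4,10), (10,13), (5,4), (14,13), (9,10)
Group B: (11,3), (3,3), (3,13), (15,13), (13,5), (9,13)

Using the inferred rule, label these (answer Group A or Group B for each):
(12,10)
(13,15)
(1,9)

Every 'Group A' example satisfies: product is even. None of the 'Group B' examples do.

Group A, Group B, Group B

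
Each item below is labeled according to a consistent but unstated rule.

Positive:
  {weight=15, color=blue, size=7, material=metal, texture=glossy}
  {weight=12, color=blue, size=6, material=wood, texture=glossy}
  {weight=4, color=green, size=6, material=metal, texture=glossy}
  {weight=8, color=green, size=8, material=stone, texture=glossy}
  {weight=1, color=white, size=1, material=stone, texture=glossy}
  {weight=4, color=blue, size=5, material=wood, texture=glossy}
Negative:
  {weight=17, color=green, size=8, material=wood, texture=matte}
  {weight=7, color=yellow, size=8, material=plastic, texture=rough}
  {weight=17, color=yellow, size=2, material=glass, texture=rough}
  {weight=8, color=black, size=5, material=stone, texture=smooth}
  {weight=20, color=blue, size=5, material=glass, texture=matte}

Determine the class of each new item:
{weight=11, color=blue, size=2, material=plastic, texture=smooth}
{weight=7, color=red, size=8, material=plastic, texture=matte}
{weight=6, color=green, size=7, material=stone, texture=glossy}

A rule that fits every label: texture is glossy — true of each 'Positive' example, false of each 'Negative' one.
Negative: {weight=11, color=blue, size=2, material=plastic, texture=smooth}, since texture is smooth.
Negative: {weight=7, color=red, size=8, material=plastic, texture=matte}, since texture is matte.
Positive: {weight=6, color=green, size=7, material=stone, texture=glossy}, since texture is glossy.

Negative, Negative, Positive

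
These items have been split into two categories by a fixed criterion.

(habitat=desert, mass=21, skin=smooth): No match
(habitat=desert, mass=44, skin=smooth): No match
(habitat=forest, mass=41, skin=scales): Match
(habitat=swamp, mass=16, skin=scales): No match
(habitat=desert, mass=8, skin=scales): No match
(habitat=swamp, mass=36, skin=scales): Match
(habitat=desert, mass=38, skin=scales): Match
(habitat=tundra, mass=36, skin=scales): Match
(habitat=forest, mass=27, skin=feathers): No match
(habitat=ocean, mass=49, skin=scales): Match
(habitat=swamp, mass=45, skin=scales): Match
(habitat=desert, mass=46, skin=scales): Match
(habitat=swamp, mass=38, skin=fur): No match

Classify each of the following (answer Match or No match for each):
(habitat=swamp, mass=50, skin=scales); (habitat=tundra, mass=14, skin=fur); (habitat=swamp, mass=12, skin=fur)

The classifier is using: skin is scales AND mass ≥ 21.
(habitat=swamp, mass=50, skin=scales): Match (skin is scales, mass = 50).
(habitat=tundra, mass=14, skin=fur): No match (skin is fur, mass = 14).
(habitat=swamp, mass=12, skin=fur): No match (skin is fur, mass = 12).

Match, No match, No match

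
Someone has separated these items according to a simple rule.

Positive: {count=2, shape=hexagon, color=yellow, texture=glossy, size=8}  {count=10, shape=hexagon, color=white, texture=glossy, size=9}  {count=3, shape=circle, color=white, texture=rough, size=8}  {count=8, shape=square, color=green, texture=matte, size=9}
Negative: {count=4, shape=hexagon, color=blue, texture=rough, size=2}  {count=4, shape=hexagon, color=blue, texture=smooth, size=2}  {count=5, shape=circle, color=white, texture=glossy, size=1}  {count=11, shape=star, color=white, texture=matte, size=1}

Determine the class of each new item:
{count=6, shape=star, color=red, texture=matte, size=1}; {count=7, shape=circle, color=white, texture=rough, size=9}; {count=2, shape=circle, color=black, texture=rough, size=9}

Negative, Positive, Positive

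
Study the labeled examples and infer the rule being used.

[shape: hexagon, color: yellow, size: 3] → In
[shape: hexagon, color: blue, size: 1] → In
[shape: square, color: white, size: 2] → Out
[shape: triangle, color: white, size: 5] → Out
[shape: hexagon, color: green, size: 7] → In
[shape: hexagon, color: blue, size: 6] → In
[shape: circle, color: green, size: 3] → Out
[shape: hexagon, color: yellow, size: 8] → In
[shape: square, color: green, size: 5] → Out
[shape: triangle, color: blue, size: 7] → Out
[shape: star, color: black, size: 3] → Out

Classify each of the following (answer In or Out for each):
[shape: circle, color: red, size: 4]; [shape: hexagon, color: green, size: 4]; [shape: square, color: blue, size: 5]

Out, In, Out

Comparing the two groups points to one rule — shape is hexagon.
[shape: circle, color: red, size: 4]: Out (shape is circle). [shape: hexagon, color: green, size: 4]: In (shape is hexagon). [shape: square, color: blue, size: 5]: Out (shape is square).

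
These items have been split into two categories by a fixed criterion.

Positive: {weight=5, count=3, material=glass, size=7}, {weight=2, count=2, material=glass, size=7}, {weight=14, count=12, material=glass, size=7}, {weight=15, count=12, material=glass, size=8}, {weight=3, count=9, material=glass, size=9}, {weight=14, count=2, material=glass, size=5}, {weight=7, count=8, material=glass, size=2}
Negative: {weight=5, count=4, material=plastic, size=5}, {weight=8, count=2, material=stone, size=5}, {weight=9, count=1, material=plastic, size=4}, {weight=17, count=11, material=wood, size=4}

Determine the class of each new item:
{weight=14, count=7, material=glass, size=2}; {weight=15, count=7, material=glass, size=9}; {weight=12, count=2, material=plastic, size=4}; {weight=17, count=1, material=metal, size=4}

Positive, Positive, Negative, Negative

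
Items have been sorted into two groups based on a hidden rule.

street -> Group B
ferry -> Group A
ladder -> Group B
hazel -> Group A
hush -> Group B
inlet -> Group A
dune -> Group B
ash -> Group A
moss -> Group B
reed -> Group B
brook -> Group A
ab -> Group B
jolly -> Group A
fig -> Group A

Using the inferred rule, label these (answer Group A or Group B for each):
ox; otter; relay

Group B, Group A, Group A

The simplest hypothesis consistent with all the labels is: odd length.
ox — length 2, hence Group B. otter — length 5, hence Group A. relay — length 5, hence Group A.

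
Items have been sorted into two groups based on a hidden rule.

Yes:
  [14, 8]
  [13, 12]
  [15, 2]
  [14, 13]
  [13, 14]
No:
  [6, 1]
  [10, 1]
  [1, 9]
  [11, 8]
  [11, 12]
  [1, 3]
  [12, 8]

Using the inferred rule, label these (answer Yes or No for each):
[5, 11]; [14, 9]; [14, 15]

No, Yes, Yes

The common property of the 'Yes' items is: first ≥ 13. No 'No' item has it.
[5, 11] → first 5 → No.
[14, 9] → first 14 → Yes.
[14, 15] → first 14 → Yes.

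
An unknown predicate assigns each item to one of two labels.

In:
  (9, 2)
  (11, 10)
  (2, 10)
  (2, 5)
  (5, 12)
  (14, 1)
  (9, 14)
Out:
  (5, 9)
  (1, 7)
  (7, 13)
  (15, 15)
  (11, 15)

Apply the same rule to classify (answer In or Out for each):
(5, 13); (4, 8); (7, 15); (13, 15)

Out, In, Out, Out

The classifier is using: product is even.
(5, 13): Out (5·13 = 65). (4, 8): In (4·8 = 32). (7, 15): Out (7·15 = 105). (13, 15): Out (13·15 = 195).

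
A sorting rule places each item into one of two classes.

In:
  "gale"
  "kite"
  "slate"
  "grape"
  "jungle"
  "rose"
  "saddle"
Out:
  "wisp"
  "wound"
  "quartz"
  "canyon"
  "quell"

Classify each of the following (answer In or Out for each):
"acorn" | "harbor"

'In' ⟺ ends with 'e'.

Out, Out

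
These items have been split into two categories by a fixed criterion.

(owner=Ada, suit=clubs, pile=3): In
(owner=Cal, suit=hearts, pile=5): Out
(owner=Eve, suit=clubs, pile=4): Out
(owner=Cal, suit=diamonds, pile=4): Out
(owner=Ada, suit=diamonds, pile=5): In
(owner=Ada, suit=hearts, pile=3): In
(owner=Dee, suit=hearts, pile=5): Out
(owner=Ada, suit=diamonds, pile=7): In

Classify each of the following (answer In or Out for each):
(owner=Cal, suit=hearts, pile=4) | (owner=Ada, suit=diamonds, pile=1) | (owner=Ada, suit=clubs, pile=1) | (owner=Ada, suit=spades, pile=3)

Out, In, In, In

The simplest hypothesis consistent with all the labels is: owner is Ada.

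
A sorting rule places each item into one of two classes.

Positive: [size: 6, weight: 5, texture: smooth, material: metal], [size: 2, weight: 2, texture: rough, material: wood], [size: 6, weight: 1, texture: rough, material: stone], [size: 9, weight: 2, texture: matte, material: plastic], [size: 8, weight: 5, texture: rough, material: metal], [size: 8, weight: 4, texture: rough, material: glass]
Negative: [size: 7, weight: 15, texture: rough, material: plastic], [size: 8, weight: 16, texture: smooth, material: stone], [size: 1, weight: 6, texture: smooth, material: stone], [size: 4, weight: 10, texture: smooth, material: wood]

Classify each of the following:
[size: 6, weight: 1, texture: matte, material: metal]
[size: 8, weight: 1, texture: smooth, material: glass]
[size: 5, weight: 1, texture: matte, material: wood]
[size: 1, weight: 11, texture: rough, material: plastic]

The classifier is using: weight ≤ 5.
[size: 6, weight: 1, texture: matte, material: metal]: weight = 1, fits → Positive. [size: 8, weight: 1, texture: smooth, material: glass]: weight = 1, fits → Positive. [size: 5, weight: 1, texture: matte, material: wood]: weight = 1, fits → Positive. [size: 1, weight: 11, texture: rough, material: plastic]: weight = 11, doesn't qualify → Negative.

Positive, Positive, Positive, Negative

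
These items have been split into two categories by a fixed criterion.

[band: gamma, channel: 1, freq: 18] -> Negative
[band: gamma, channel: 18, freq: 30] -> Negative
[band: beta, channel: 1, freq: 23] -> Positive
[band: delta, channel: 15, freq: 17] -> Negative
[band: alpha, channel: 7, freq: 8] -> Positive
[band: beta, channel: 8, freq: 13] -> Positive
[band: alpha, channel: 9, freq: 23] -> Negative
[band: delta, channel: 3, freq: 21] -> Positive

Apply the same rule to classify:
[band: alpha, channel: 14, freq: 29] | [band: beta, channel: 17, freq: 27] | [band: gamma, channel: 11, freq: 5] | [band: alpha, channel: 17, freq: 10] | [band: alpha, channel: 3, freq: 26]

Negative, Negative, Negative, Negative, Positive

The common property of the 'Positive' items is: freq ≠ 18 AND channel ≤ 8. No 'Negative' item has it.
[band: alpha, channel: 14, freq: 29] → freq = 29, channel = 14 → Negative.
[band: beta, channel: 17, freq: 27] → freq = 27, channel = 17 → Negative.
[band: gamma, channel: 11, freq: 5] → freq = 5, channel = 11 → Negative.
[band: alpha, channel: 17, freq: 10] → freq = 10, channel = 17 → Negative.
[band: alpha, channel: 3, freq: 26] → freq = 26, channel = 3 → Positive.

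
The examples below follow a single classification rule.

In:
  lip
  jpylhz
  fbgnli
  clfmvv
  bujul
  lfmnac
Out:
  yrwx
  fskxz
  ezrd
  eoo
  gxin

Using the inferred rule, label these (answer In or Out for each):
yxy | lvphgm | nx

Every 'In' example satisfies: contains 'l'. None of the 'Out' examples do.
Out: yxy, since no 'l'. In: lvphgm, since has 'l'. Out: nx, since no 'l'.

Out, In, Out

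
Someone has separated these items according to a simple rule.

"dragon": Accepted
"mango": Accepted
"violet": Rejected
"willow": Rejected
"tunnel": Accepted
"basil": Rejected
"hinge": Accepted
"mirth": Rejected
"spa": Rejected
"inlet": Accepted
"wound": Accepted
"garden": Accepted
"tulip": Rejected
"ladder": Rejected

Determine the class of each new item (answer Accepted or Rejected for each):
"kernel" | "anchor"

Accepted, Accepted

A rule that fits every label: contains 'n' — true of each 'Accepted' example, false of each 'Rejected' one.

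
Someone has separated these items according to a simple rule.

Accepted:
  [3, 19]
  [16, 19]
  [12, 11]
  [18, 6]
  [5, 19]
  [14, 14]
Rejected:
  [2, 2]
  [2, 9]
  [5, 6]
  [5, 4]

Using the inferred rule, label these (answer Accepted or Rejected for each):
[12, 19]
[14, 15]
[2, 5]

Accepted, Accepted, Rejected

Rule: sum ≥ 22. This holds for each 'Accepted' example and fails for each 'Rejected' one.
[12, 19] — 12+19 = 31, hence Accepted. [14, 15] — 14+15 = 29, hence Accepted. [2, 5] — 2+5 = 7, hence Rejected.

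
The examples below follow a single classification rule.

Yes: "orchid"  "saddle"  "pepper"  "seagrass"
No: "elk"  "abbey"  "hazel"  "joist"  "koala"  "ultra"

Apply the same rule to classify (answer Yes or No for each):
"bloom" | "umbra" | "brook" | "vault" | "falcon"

Every 'Yes' example satisfies: even length. None of the 'No' examples do.
"bloom": length 5 — does not pass, so No.
"umbra": length 5 — does not pass, so No.
"brook": length 5 — does not pass, so No.
"vault": length 5 — does not pass, so No.
"falcon": length 6 — qualifies, so Yes.

No, No, No, No, Yes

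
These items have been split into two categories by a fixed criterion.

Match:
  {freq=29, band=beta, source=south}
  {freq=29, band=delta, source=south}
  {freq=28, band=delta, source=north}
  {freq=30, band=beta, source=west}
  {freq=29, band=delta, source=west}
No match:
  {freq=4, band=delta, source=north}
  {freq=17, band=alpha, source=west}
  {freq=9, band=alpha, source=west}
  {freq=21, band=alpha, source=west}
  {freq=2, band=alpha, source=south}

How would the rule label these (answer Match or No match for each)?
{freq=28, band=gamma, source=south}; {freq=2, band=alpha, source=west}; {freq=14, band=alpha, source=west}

Match, No match, No match

One predicate separates the groups cleanly: freq ≥ 28.
{freq=28, band=gamma, source=south}: freq = 28 — fits, so Match. {freq=2, band=alpha, source=west}: freq = 2 — does not satisfy this, so No match. {freq=14, band=alpha, source=west}: freq = 14 — does not satisfy this, so No match.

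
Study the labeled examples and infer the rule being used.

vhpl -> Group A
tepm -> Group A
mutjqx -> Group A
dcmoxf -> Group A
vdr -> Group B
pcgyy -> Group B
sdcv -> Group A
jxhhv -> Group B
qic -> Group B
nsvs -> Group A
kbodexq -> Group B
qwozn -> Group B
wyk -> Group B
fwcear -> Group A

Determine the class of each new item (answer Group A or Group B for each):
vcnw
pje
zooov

Group A, Group B, Group B

Rule: even length. This holds for each 'Group A' example and fails for each 'Group B' one.
vcnw: Group A (length 4).
pje: Group B (length 3).
zooov: Group B (length 5).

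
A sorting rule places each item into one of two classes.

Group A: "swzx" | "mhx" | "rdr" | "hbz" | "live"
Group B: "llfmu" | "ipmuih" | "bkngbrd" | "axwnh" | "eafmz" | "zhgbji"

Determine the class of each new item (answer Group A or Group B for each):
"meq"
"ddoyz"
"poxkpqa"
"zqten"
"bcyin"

A rule that fits every label: length ≤ 4 — true of each 'Group A' example, false of each 'Group B' one.
"meq" → length 3 → Group A. "ddoyz" → length 5 → Group B. "poxkpqa" → length 7 → Group B. "zqten" → length 5 → Group B. "bcyin" → length 5 → Group B.

Group A, Group B, Group B, Group B, Group B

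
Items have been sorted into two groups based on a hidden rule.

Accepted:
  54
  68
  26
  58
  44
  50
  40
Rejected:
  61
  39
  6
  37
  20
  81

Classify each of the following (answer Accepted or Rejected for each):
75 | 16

Every 'Accepted' example satisfies: even AND at least 26. None of the 'Rejected' examples do.
75: 75 is odd, 75 ≥ 26 — doesn't qualify, so Rejected. 16: 16 is even, 16 < 26 — doesn't qualify, so Rejected.

Rejected, Rejected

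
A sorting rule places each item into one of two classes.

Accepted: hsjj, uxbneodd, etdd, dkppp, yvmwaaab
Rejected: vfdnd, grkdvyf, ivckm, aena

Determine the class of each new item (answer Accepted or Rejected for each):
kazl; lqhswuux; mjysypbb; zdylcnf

Rejected, Accepted, Accepted, Rejected

The distinguishing property — has a double letter — holds for all the 'Accepted' cases and none of the 'Rejected' cases.
kazl → no doubled letter → Rejected.
lqhswuux → 'uu' doubled → Accepted.
mjysypbb → 'bb' doubled → Accepted.
zdylcnf → no doubled letter → Rejected.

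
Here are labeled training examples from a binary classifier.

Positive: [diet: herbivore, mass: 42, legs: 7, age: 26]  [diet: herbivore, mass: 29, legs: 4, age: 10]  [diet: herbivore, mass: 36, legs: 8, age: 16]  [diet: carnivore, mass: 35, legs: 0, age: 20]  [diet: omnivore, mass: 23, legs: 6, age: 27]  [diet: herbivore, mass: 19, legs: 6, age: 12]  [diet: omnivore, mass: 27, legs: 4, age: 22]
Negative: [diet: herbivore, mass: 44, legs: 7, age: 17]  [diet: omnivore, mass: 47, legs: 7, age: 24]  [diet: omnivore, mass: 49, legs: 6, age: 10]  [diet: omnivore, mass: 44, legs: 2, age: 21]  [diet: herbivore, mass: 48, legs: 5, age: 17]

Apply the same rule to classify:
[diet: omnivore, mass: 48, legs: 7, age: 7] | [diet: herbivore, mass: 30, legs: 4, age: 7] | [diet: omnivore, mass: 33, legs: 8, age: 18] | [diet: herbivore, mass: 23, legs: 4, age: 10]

Negative, Positive, Positive, Positive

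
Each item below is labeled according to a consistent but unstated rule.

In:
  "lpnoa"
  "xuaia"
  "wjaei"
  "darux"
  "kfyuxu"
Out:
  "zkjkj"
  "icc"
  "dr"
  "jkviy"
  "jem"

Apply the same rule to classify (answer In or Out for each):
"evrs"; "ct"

Out, Out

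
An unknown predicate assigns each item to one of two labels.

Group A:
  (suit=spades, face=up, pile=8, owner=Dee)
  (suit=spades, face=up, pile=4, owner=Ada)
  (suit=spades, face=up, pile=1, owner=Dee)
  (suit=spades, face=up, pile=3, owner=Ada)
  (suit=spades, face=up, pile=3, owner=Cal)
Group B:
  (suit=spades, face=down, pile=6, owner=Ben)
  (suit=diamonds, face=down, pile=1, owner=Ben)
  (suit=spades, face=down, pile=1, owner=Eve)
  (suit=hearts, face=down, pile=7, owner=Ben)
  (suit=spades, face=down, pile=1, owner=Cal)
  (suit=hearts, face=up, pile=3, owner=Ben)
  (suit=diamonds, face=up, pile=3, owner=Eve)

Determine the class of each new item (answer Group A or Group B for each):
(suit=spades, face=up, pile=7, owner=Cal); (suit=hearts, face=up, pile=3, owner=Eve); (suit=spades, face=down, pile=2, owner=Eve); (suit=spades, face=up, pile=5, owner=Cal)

Group A, Group B, Group B, Group A

A rule that fits every label: suit is spades AND face is up — true of each 'Group A' example, false of each 'Group B' one.
(suit=spades, face=up, pile=7, owner=Cal) → suit is spades, face is up → Group A.
(suit=hearts, face=up, pile=3, owner=Eve) → suit is hearts, face is up → Group B.
(suit=spades, face=down, pile=2, owner=Eve) → suit is spades, face is down → Group B.
(suit=spades, face=up, pile=5, owner=Cal) → suit is spades, face is up → Group A.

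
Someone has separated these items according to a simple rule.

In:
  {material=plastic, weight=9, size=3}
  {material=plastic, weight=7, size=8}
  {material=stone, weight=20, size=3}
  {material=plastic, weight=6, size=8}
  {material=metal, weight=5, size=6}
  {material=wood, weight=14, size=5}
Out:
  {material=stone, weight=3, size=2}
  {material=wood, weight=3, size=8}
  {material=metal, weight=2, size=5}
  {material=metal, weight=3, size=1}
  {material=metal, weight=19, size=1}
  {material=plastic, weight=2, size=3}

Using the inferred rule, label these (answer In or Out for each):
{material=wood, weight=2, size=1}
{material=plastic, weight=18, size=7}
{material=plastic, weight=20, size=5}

'In' ⟺ weight ≥ 5 AND size ≥ 2.
{material=wood, weight=2, size=1}: weight = 2, size = 1, fails this test → Out. {material=plastic, weight=18, size=7}: weight = 18, size = 7, matches → In. {material=plastic, weight=20, size=5}: weight = 20, size = 5, matches → In.

Out, In, In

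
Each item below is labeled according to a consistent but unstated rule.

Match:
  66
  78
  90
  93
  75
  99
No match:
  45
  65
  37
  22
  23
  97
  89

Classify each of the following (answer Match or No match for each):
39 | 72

All 'Match' examples share one property — multiple of 3 AND at least 65 — and every 'No match' example lacks it.
39: 39 = 3·13, 39 < 65, doesn't match → No match.
72: 72 = 3·24, 72 ≥ 65, matches → Match.

No match, Match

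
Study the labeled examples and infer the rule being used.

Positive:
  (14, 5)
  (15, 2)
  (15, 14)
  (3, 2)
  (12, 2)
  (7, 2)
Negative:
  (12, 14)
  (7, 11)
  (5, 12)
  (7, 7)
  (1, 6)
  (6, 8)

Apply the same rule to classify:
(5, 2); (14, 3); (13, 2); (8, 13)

The distinguishing property — first > second — holds for all the 'Positive' cases and none of the 'Negative' cases.
(5, 2): 5 > 2 — passes, so Positive. (14, 3): 14 > 3 — passes, so Positive. (13, 2): 13 > 2 — passes, so Positive. (8, 13): 8 < 13 — does not satisfy this, so Negative.

Positive, Positive, Positive, Negative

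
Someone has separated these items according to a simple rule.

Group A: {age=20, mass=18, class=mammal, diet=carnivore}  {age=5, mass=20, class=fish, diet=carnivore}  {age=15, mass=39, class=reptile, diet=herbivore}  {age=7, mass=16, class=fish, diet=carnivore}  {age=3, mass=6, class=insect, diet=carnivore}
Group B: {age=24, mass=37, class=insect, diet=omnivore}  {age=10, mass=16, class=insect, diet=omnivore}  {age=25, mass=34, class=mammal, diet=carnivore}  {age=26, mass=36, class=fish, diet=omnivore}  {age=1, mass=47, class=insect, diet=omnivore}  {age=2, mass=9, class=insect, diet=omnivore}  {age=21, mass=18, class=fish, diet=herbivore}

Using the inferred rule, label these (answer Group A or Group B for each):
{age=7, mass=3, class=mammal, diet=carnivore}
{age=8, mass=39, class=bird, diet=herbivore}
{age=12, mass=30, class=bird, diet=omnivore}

The common property of the 'Group A' items is: diet is not omnivore AND age ≤ 20. No 'Group B' item has it.

Group A, Group A, Group B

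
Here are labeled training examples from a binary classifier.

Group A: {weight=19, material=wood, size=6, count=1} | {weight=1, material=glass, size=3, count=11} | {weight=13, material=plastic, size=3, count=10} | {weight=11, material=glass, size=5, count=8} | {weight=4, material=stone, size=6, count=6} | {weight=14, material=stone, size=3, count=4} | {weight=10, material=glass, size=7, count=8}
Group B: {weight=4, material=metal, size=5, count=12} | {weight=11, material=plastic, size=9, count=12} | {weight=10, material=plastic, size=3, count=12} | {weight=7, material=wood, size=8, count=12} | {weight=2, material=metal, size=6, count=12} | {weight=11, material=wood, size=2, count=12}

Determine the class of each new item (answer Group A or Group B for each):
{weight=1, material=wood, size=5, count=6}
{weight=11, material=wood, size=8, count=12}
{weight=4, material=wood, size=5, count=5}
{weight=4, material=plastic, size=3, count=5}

Group A, Group B, Group A, Group A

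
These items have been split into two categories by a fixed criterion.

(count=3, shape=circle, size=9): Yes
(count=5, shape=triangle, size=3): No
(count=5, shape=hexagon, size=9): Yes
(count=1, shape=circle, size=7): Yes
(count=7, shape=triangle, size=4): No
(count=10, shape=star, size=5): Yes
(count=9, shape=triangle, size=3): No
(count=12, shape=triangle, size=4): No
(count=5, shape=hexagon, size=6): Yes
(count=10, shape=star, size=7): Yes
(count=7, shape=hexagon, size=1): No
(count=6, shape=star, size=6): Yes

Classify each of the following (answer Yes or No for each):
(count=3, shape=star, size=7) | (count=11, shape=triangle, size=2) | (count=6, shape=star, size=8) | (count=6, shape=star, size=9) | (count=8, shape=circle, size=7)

All 'Yes' examples share one property — size ≥ 5 — and every 'No' example lacks it.
(count=3, shape=star, size=7): Yes (size = 7).
(count=11, shape=triangle, size=2): No (size = 2).
(count=6, shape=star, size=8): Yes (size = 8).
(count=6, shape=star, size=9): Yes (size = 9).
(count=8, shape=circle, size=7): Yes (size = 7).

Yes, No, Yes, Yes, Yes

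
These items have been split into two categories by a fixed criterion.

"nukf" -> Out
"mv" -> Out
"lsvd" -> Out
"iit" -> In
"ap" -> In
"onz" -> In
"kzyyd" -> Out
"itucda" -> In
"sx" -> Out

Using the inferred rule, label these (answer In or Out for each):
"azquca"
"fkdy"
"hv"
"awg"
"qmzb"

A rule that fits every label: starts with a vowel — true of each 'In' example, false of each 'Out' one.
"azquca": starts with 'a', checks out → In. "fkdy": starts with 'f', does not fit → Out. "hv": starts with 'h', does not fit → Out. "awg": starts with 'a', checks out → In. "qmzb": starts with 'q', does not fit → Out.

In, Out, Out, In, Out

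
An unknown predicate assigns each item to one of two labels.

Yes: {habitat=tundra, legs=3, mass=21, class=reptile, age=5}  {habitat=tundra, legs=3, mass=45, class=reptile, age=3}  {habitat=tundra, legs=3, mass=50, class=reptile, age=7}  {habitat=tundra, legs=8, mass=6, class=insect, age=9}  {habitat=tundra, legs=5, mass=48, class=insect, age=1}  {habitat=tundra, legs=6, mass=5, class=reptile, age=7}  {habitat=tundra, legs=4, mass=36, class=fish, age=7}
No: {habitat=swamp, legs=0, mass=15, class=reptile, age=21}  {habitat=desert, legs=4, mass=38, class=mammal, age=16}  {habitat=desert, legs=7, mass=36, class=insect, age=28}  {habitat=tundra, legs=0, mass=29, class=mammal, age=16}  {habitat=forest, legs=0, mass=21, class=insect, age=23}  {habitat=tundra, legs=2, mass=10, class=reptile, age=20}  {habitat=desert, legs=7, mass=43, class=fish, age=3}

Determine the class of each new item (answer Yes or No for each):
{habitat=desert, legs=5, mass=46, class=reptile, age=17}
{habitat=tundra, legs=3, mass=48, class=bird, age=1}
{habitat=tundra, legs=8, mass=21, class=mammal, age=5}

The simplest hypothesis consistent with all the labels is: habitat is tundra AND age ≤ 9.
{habitat=desert, legs=5, mass=46, class=reptile, age=17} → habitat is desert, age = 17 → No.
{habitat=tundra, legs=3, mass=48, class=bird, age=1} → habitat is tundra, age = 1 → Yes.
{habitat=tundra, legs=8, mass=21, class=mammal, age=5} → habitat is tundra, age = 5 → Yes.

No, Yes, Yes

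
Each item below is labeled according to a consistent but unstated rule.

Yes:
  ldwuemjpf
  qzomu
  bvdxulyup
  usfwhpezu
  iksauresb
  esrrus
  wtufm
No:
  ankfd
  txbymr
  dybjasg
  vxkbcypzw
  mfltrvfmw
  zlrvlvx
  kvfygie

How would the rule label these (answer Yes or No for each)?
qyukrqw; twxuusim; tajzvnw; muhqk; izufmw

The common property of the 'Yes' items is: contains 'u'. No 'No' item has it.

Yes, Yes, No, Yes, Yes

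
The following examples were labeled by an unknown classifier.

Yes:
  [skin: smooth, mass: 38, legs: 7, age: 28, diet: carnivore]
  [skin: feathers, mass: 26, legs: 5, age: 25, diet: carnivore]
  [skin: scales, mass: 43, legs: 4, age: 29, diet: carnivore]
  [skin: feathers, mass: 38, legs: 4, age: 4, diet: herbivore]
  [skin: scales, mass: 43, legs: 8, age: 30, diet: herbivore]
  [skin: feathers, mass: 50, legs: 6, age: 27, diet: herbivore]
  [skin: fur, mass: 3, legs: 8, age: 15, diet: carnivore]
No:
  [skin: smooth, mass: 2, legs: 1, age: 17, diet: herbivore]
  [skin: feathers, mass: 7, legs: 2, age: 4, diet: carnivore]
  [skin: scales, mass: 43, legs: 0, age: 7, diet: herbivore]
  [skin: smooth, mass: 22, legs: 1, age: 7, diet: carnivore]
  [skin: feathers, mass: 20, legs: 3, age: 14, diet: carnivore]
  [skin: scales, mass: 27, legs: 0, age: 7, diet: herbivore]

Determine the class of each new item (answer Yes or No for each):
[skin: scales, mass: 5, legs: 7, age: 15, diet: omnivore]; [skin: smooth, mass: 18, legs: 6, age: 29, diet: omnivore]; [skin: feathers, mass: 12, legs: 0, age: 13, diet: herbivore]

Yes, Yes, No

The rule appears to be: legs ≥ 4.
[skin: scales, mass: 5, legs: 7, age: 15, diet: omnivore] → legs = 7 → Yes. [skin: smooth, mass: 18, legs: 6, age: 29, diet: omnivore] → legs = 6 → Yes. [skin: feathers, mass: 12, legs: 0, age: 13, diet: herbivore] → legs = 0 → No.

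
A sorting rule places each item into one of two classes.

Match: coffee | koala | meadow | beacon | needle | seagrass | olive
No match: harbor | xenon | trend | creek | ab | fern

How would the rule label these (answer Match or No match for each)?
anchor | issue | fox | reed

The classifier is using: has ≥ 3 vowels.
anchor — 2 vowels, hence No match. issue — 3 vowels, hence Match. fox — 1 vowel, hence No match. reed — 2 vowels, hence No match.

No match, Match, No match, No match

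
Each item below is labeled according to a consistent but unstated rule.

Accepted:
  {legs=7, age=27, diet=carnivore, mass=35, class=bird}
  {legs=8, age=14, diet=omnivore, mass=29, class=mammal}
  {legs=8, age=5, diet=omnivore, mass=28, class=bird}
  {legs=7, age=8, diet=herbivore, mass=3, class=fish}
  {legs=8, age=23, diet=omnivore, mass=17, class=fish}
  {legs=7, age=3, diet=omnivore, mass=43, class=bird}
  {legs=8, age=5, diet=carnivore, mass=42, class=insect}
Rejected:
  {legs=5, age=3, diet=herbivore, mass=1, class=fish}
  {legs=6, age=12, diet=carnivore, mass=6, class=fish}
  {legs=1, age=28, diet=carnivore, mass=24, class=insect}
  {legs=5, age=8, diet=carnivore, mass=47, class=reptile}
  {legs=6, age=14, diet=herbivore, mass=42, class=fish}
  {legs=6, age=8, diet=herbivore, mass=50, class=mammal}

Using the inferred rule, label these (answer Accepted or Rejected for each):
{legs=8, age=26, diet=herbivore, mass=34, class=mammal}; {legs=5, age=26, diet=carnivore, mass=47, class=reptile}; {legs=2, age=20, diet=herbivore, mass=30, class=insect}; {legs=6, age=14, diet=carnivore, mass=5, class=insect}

Accepted, Rejected, Rejected, Rejected

One predicate separates the groups cleanly: legs ≥ 7.
{legs=8, age=26, diet=herbivore, mass=34, class=mammal}: legs = 8, matches → Accepted.
{legs=5, age=26, diet=carnivore, mass=47, class=reptile}: legs = 5, lacks this property → Rejected.
{legs=2, age=20, diet=herbivore, mass=30, class=insect}: legs = 2, lacks this property → Rejected.
{legs=6, age=14, diet=carnivore, mass=5, class=insect}: legs = 6, lacks this property → Rejected.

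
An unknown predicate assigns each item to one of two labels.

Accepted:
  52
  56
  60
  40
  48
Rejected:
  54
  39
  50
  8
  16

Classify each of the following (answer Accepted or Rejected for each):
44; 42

The distinguishing property — multiple of 4 AND at least 39 — holds for all the 'Accepted' cases and none of the 'Rejected' cases.
44 → 44 = 4·11, 44 ≥ 39 → Accepted. 42 → 42 = 4·10 + 2, 42 ≥ 39 → Rejected.

Accepted, Rejected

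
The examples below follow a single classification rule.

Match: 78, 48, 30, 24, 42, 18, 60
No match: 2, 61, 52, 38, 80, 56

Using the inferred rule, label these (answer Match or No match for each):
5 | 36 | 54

The rule appears to be: multiple of 3.
No match: 5, since 5 = 3·1 + 2.
Match: 36, since 36 = 3·12.
Match: 54, since 54 = 3·18.

No match, Match, Match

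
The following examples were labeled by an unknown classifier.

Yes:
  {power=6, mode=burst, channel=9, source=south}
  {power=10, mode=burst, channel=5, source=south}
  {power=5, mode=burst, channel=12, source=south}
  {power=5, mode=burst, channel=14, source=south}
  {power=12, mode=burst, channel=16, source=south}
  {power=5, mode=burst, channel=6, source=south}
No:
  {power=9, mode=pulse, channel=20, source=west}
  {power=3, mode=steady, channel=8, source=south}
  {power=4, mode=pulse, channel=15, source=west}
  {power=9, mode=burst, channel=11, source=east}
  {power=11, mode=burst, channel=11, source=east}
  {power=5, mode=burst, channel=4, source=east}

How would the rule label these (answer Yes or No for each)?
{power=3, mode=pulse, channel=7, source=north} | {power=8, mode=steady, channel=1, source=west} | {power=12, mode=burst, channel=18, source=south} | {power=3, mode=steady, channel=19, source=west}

No, No, Yes, No

The classifier is using: mode is burst AND source is south.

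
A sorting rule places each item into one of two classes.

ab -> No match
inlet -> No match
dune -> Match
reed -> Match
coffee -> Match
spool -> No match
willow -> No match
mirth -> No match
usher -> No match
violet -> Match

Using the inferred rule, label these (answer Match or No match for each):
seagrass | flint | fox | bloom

Match, No match, No match, No match

The simplest hypothesis consistent with all the labels is: even length AND contains 'e'.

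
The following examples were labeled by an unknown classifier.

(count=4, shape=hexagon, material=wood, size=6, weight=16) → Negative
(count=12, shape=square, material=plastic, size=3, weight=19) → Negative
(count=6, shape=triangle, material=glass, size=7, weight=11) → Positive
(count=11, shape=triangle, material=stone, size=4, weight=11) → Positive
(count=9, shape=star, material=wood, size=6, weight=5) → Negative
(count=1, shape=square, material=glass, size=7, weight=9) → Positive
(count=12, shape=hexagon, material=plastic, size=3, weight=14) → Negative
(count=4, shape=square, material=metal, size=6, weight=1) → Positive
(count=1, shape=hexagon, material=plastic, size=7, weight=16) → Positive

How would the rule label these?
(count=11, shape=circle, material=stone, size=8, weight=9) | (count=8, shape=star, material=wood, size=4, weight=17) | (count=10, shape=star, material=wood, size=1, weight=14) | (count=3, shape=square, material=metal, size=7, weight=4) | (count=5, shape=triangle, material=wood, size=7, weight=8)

Rule: material is not wood AND size ≥ 4. This holds for each 'Positive' example and fails for each 'Negative' one.
(count=11, shape=circle, material=stone, size=8, weight=9) → material is stone, size = 8 → Positive. (count=8, shape=star, material=wood, size=4, weight=17) → material is wood, size = 4 → Negative. (count=10, shape=star, material=wood, size=1, weight=14) → material is wood, size = 1 → Negative. (count=3, shape=square, material=metal, size=7, weight=4) → material is metal, size = 7 → Positive. (count=5, shape=triangle, material=wood, size=7, weight=8) → material is wood, size = 7 → Negative.

Positive, Negative, Negative, Positive, Negative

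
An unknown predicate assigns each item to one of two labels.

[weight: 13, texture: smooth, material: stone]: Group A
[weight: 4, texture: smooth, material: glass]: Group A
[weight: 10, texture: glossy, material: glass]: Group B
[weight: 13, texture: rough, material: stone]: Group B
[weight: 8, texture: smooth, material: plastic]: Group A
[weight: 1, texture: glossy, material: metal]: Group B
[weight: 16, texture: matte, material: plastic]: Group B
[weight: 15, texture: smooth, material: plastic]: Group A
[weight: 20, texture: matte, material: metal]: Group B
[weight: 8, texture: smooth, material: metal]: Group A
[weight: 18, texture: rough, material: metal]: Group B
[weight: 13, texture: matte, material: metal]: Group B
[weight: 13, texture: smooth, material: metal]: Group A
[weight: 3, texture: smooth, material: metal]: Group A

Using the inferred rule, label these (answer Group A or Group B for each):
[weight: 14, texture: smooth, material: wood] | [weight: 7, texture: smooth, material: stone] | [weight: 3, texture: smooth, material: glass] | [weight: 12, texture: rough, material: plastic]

Group A, Group A, Group A, Group B

Rule: texture is smooth. This holds for each 'Group A' example and fails for each 'Group B' one.
[weight: 14, texture: smooth, material: wood] → texture is smooth → Group A.
[weight: 7, texture: smooth, material: stone] → texture is smooth → Group A.
[weight: 3, texture: smooth, material: glass] → texture is smooth → Group A.
[weight: 12, texture: rough, material: plastic] → texture is rough → Group B.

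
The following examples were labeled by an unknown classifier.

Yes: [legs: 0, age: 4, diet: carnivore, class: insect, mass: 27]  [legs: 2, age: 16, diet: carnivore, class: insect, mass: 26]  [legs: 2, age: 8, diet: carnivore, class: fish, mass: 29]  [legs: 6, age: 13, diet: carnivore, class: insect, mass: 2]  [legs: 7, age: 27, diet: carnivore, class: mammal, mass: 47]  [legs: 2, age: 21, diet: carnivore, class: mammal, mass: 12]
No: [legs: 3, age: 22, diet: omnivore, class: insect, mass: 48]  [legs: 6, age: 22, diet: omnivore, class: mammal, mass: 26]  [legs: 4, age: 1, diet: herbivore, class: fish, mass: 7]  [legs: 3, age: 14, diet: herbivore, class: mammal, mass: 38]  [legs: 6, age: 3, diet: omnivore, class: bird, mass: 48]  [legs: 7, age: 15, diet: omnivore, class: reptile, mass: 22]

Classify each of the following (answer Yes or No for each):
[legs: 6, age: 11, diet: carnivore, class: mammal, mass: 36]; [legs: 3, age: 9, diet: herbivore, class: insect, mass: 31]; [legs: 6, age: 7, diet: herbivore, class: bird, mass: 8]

Yes, No, No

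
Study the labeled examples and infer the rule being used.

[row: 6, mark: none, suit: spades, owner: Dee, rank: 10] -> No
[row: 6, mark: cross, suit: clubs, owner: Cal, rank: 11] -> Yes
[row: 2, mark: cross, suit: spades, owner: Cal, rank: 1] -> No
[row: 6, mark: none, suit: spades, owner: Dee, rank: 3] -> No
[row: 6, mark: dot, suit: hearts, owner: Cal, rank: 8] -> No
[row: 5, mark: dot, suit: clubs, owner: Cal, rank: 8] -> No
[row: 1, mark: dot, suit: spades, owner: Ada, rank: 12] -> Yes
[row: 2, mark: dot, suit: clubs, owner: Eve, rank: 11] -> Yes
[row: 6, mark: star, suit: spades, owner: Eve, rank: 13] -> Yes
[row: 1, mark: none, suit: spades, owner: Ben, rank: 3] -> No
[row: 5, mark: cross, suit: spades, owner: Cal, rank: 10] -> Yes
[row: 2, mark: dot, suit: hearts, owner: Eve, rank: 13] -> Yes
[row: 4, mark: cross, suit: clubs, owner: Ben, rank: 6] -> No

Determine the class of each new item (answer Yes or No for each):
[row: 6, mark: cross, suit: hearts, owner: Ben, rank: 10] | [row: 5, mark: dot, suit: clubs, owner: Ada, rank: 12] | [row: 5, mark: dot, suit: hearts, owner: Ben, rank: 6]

The distinguishing property — mark is not none AND rank ≥ 10 — holds for all the 'Yes' cases and none of the 'No' cases.

Yes, Yes, No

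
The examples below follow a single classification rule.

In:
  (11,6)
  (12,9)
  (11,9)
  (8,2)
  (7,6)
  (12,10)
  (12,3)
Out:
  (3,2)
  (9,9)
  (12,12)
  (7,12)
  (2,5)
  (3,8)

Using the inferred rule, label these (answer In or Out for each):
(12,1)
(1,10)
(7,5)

In, Out, In

The rule appears to be: first > second AND sum ≥ 7.
(12,1) — 12 > 1, 12+1 = 13, hence In.
(1,10) — 1 < 10, 1+10 = 11, hence Out.
(7,5) — 7 > 5, 7+5 = 12, hence In.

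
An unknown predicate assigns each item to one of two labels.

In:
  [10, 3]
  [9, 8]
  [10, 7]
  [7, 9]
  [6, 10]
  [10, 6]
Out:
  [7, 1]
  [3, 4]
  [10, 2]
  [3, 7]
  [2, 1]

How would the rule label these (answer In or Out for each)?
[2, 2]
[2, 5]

Out, Out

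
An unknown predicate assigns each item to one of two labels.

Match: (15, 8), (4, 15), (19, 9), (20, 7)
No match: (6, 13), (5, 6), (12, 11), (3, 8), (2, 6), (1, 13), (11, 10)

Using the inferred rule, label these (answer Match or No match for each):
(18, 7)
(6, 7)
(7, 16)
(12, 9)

The distinguishing property — max ≥ 15 — holds for all the 'Match' cases and none of the 'No match' cases.

Match, No match, Match, No match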